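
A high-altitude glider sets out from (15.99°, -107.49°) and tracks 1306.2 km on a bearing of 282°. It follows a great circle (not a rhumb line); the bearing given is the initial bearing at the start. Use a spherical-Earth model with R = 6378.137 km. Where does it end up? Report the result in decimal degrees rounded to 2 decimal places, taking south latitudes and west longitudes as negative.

δ = 1306.2/6378.137 = 0.204793 rad (11.7338°).
With φ₁ = 15.99° = 0.279078 rad and θ = 282° = 4.921828 rad:
Applying the spherical law of cosines for sides, sin φ₂ = sin φ₁ cos δ + cos φ₁ sin δ cos θ = 0.310359, so φ₂ = 18.08°.
Δλ = atan2( sin θ sin δ cos φ₁ , cos δ − sin φ₁ sin φ₂ ) = atan2(-0.191225, 0.893609) = -0.210812 rad = -12.08°.
λ₂ = -107.49° + -12.08° = -119.57°.

latitude 18.08°, longitude -119.57°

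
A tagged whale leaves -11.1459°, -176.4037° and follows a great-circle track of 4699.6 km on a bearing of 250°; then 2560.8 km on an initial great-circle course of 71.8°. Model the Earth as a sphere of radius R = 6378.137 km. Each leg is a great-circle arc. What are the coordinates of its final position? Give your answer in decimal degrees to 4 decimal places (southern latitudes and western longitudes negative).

Apply the spherical direct solution leg by leg, carrying full precision between legs.
Leg 1: from (-11.1459°, -176.4037°), δ = 4699.6/6378.137 = 0.736830 rad, θ = 250° → φ = -21.6322°, λ = 140.8104°.
Leg 2: from (-21.6322°, 140.8104°), δ = 2560.8/6378.137 = 0.401497 rad, θ = 71.8° → φ = -13.0540°, λ = 163.2118°.

latitude -13.0540°, longitude 163.2118°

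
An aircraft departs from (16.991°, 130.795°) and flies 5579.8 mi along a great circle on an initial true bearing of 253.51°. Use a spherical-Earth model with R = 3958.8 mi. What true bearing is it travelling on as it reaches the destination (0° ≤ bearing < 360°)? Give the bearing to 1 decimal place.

Angular distance δ = d/R = 5579.8 / 3958.8 = 1.409468 rad.
With φ₁ = 16.991° = 0.296549 rad and θ = 253.51° = 4.424584 rad:
Destination latitude: φ₂ = arcsin( sin φ₁ cos δ + cos φ₁ sin δ cos θ ) = arcsin(-0.220994) = -12.767°.
For the longitude increment, Δλ = atan2( sin θ sin δ cos φ₁, cos δ − sin φ₁ sin φ₂ ) = atan2(-0.905108, 0.225209) = -76.027°.
λ₂ = λ₁ + Δλ = 54.768°.
The forward bearing on arrival equals the back-azimuth from the destination plus 180°.
Back-azimuth from P₂ (-12.8°, 54.8°) to P₁ (17.0°, 130.8°), with Δλ' = λ₁ − λ₂ = 76.0°: atan2( sin Δλ' cos φ₁ , cos φ₂ sin φ₁ − sin φ₂ cos φ₁ cos Δλ' ) = 70.1°.
Final bearing = (70.1° + 180°) mod 360° = 250.1°.

final bearing 250.1°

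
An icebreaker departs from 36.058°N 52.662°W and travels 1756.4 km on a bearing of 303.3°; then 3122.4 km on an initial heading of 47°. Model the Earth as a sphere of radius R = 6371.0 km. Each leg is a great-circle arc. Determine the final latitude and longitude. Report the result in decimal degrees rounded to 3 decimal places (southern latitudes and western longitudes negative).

latitude 57.089°, longitude -31.596°

Apply the spherical direct solution leg by leg, carrying full precision between legs.
Leg 1: from (36.058°, -52.662°), δ = 1756.4/6371 = 0.275687 rad, θ = 303.3° → φ = 43.408°, λ = -70.913°.
Leg 2: from (43.408°, -70.913°), δ = 3122.4/6371 = 0.490096 rad, θ = 47° → φ = 57.089°, λ = -31.596°.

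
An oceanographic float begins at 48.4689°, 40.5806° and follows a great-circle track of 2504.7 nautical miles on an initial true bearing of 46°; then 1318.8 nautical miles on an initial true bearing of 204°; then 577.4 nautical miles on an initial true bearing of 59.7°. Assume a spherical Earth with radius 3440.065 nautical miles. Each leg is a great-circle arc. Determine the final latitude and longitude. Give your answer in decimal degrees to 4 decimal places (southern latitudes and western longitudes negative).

latitude 43.4464°, longitude 113.4533°

Apply the spherical direct solution leg by leg, carrying full precision between legs.
Leg 1: from (48.4689°, 40.5806°), δ = 2504.7/3440.065 = 0.728097 rad, θ = 46° → φ = 59.9141°, λ = 113.3056°.
Leg 2: from (59.9141°, 113.3056°), δ = 1318.8/3440.065 = 0.383365 rad, θ = 204° → φ = 39.1364°, λ = 101.9941°.
Leg 3: from (39.1364°, 101.9941°), δ = 577.4/3440.065 = 0.167846 rad, θ = 59.7° → φ = 43.4464°, λ = 113.4533°.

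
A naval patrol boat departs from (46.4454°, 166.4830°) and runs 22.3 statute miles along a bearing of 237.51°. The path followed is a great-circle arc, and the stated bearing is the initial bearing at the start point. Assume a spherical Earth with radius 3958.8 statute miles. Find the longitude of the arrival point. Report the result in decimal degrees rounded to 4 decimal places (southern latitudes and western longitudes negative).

longitude 166.0892°

Central angle δ = d/R = 0.005633 rad.
Converting: φ₁ = 0.810625 rad, θ = 4.145332 rad.
sin φ₂ = sin φ₁ cos δ + cos φ₁ sin δ cos θ = (0.724718)(0.999984) + (0.689046)(0.005633)(-0.537152) = 0.722622
φ₂ = asin(0.722622) = 0.807588 rad = 46.2714°.
Then Δλ = atan2(-0.003274, 0.476287) = -0.006874 rad, from sin θ sin δ cos φ₁ over cos δ − sin φ₁ sin φ₂.
Hence λ₂ = 166.4830° + -0.3938° = 166.0892°.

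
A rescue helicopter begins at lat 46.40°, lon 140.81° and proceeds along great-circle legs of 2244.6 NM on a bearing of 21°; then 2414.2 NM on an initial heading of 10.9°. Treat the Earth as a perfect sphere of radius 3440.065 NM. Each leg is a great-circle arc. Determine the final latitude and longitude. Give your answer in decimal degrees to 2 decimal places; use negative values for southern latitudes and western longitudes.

Apply the spherical direct solution leg by leg, carrying full precision between legs.
Leg 1: from (46.40°, 140.81°), δ = 2244.6/3440.065 = 0.652488 rad, θ = 21° → φ = 75.09°, λ = -161.47°.
Leg 2: from (75.09°, -161.47°), δ = 2414.2/3440.065 = 0.701789 rad, θ = 10.9° → φ = 64.31°, λ = 2.17°.

latitude 64.31°, longitude 2.17°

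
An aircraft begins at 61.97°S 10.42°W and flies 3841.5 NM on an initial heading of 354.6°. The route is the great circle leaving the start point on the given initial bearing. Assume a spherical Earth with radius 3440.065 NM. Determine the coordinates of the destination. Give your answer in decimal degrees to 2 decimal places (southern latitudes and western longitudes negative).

Angular distance δ = d/R = 3841.5 / 3440.065 = 1.116694 rad.
Converting: φ₁ = -1.081581 rad, θ = 6.188938 rad.
sin φ₂ = sin φ₁ cos δ + cos φ₁ sin δ cos θ = (-0.882702)(0.438656) + (0.469934)(0.898655)(0.995562) = 0.033232
φ₂ = asin(0.033232) = 0.033238 rad = 1.90°.
For the longitude increment, Δλ = atan2( sin θ sin δ cos φ₁, cos δ − sin φ₁ sin φ₂ ) = atan2(-0.039743, 0.467990) = -4.85°.
λ₂ = -10.42° + -4.85° = -15.27°.

latitude 1.90°, longitude -15.27°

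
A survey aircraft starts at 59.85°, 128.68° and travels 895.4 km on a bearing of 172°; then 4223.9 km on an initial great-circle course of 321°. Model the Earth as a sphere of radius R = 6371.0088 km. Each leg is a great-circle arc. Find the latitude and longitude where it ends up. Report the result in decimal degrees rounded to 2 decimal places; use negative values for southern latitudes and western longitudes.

latitude 66.25°, longitude 56.42°

Apply the spherical direct solution leg by leg, carrying full precision between legs.
Leg 1: from (59.85°, 128.68°), δ = 895.4/6371.0088 = 0.140543 rad, θ = 172° → φ = 51.86°, λ = 130.49°.
Leg 2: from (51.86°, 130.49°), δ = 4223.9/6371.0088 = 0.662988 rad, θ = 321° → φ = 66.25°, λ = 56.42°.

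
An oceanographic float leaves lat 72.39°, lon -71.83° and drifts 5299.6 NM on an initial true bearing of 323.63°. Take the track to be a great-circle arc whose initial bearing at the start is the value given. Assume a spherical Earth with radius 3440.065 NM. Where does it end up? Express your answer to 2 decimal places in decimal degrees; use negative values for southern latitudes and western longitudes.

The arc subtends δ = 5299.6/3440.065 = 1.540552 rad at the centre.
Start latitude φ₁ = 1.263444 rad; initial bearing θ = 5.648409 rad.
Destination latitude: φ₂ = arcsin( sin φ₁ cos δ + cos φ₁ sin δ cos θ ) = arcsin(0.272314) = 15.80°.
For the longitude increment, Δλ = atan2( sin θ sin δ cos φ₁, cos δ − sin φ₁ sin φ₂ ) = atan2(-0.179321, -0.229314) = -141.97°.
λ₂ = -71.83° + -141.97° = -213.80°, normalized to (−180°, 180°] → 146.20°.

latitude 15.80°, longitude 146.20°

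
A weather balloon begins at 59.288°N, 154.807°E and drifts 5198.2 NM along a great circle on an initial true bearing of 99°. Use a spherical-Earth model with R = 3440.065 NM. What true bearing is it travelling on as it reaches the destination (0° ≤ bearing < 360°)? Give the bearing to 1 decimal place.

Angular distance δ = d/R = 5198.2 / 3440.065 = 1.511076 rad.
With φ₁ = 59.288° = 1.034771 rad and θ = 99° = 1.727876 rad:
sin φ₂ = sin φ₁ cos δ + cos φ₁ sin δ cos θ = (0.859745)(0.059685) + (0.510723)(0.998217)(-0.156434) = -0.028439
φ₂ = asin(-0.028439) = -0.028442 rad = -1.630°.
Δλ = atan2( sin θ sin δ cos φ₁ , cos δ − sin φ₁ sin φ₂ ) = atan2(0.503536, 0.084135) = 1.405238 rad = 80.514°.
λ₂ = 154.807° + 80.514° = 235.321°, normalized to (−180°, 180°] → -124.679°.
The forward bearing on arrival equals the back-azimuth from the destination plus 180°.
Back-azimuth from P₂ (-1.6°, -124.7°) to P₁ (59.3°, 154.8°), with Δλ' = λ₁ − λ₂ = 279.5°: atan2( sin Δλ' cos φ₁ , cos φ₂ sin φ₁ − sin φ₂ cos φ₁ cos Δλ' ) = 329.7°.
Final bearing = (329.7° + 180°) mod 360° = 149.7°.

final bearing 149.7°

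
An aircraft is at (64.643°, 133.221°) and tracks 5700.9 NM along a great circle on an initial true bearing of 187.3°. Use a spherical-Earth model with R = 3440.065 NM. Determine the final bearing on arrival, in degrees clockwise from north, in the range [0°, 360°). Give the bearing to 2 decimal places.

final bearing 183.61°

The arc subtends δ = 5700.9/3440.065 = 1.657207 rad at the centre.
With φ₁ = 64.643° = 1.128233 rad and θ = 187.3° = 3.269002 rad:
Applying the spherical law of cosines for sides, sin φ₂ = sin φ₁ cos δ + cos φ₁ sin δ cos θ = -0.501189, so φ₂ = -30.079°.
For the longitude increment, Δλ = atan2( sin θ sin δ cos φ₁, cos δ − sin φ₁ sin φ₂ ) = atan2(-0.054213, 0.366600) = -8.412°.
λ₂ = 133.221° + -8.412° = 124.809°.
The forward bearing on arrival equals the back-azimuth from the destination plus 180°.
Back-azimuth from P₂ (-30.08°, 124.81°) to P₁ (64.64°, 133.22°), with Δλ' = λ₁ − λ₂ = 8.41°: atan2( sin Δλ' cos φ₁ , cos φ₂ sin φ₁ − sin φ₂ cos φ₁ cos Δλ' ) = 3.61°.
Final bearing = (3.61° + 180°) mod 360° = 183.61°.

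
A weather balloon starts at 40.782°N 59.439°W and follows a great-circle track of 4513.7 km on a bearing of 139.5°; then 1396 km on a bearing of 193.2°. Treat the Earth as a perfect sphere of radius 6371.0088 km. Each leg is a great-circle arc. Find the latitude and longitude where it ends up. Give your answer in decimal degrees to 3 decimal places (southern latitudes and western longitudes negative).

latitude -5.256°, longitude -37.099°

Apply the spherical direct solution leg by leg, carrying full precision between legs.
Leg 1: from (40.782°, -59.439°), δ = 4513.7/6371.0088 = 0.708475 rad, θ = 139.5° → φ = 6.970°, λ = -34.242°.
Leg 2: from (6.970°, -34.242°), δ = 1396/6371.0088 = 0.219118 rad, θ = 193.2° → φ = -5.256°, λ = -37.099°.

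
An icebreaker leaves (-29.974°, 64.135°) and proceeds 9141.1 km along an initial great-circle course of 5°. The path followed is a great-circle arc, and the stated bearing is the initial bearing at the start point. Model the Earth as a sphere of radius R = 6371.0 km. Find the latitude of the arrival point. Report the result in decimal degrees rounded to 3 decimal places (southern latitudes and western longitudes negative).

latitude 51.929°

Central angle δ = d/R = 1.434798 rad.
Start latitude φ₁ = -0.523145 rad; initial bearing θ = 0.087266 rad.
Applying the spherical law of cosines for sides, sin φ₂ = sin φ₁ cos δ + cos φ₁ sin δ cos θ = 0.787251, so φ₂ = 51.929°.
Then Δλ = atan2(0.074802, 0.528895) = 0.140498 rad, from sin θ sin δ cos φ₁ over cos δ − sin φ₁ sin φ₂.
Hence λ₂ = 64.135° + 8.050° = 72.185°.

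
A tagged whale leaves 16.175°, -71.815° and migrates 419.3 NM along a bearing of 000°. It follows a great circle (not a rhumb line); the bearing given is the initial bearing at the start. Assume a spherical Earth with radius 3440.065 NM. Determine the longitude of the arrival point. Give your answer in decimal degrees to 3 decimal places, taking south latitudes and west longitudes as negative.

Angular distance δ = d/R = 419.3 / 3440.065 = 0.121887 rad.
With φ₁ = 16.175° = 0.282307 rad and θ = 0° = 0.000000 rad:
Destination latitude: φ₂ = arcsin( sin φ₁ cos δ + cos φ₁ sin δ cos θ ) = arcsin(0.393278) = 23.159°.
For the longitude increment, Δλ = atan2( sin θ sin δ cos φ₁, cos δ − sin φ₁ sin φ₂ ) = atan2(0.000000, 0.883025) = 0.000°.
λ₂ = -71.815° + 0.000° = -71.815°.

longitude -71.815°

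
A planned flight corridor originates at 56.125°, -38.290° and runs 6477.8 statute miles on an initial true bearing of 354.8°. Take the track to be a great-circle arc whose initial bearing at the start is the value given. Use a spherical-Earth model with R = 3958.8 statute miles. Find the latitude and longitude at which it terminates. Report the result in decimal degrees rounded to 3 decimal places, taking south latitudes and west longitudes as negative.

latitude 29.970°, longitude 147.702°

Angular distance δ = d/R = 6477.8 / 3958.8 = 1.636304 rad.
Converting: φ₁ = 0.979566 rad, θ = 6.192428 rad.
sin φ₂ = sin φ₁ cos δ + cos φ₁ sin δ cos θ = (0.830256)(-0.065461) + (0.557383)(0.997855)(0.995884) = 0.499549
φ₂ = asin(0.499549) = 0.523078 rad = 29.970°.
Then Δλ = atan2(-0.050409, -0.480214) = -3.037004 rad, from sin θ sin δ cos φ₁ over cos δ − sin φ₁ sin φ₂.
λ₂ = -38.290° + -174.008° = -212.298°, normalized to (−180°, 180°] → 147.702°.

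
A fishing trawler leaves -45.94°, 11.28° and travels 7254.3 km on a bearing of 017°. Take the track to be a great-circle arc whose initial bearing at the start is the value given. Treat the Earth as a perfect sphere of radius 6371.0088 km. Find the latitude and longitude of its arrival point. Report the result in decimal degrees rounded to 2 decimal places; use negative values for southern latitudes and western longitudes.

latitude 17.63°, longitude 27.46°

The arc subtends δ = 7254.3/6371.0088 = 1.138642 rad at the centre.
Converting: φ₁ = -0.801804 rad, θ = 0.296706 rad.
Destination latitude: φ₂ = arcsin( sin φ₁ cos δ + cos φ₁ sin δ cos θ ) = arcsin(0.302912) = 17.63°.
Δλ = atan2( sin θ sin δ cos φ₁ , cos δ − sin φ₁ sin φ₂ ) = atan2(0.184627, 0.636504) = 0.282316 rad = 16.18°.
λ₂ = 11.28° + 16.18° = 27.46°.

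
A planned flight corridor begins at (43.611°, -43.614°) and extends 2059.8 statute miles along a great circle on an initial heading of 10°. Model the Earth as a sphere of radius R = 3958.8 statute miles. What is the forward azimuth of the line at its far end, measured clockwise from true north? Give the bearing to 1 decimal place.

final bearing 24.5°

Central angle δ = d/R = 0.520309 rad.
Converting: φ₁ = 0.761156 rad, θ = 0.174533 rad.
Applying the spherical law of cosines for sides, sin φ₂ = sin φ₁ cos δ + cos φ₁ sin δ cos θ = 0.952966, so φ₂ = 72.358°.
Then Δλ = atan2(0.062506, 0.210349) = 0.288842 rad, from sin θ sin δ cos φ₁ over cos δ − sin φ₁ sin φ₂.
λ₂ = -43.614° + 16.549° = -27.065°.
The forward bearing on arrival equals the back-azimuth from the destination plus 180°.
Back-azimuth from P₂ (72.4°, -27.1°) to P₁ (43.6°, -43.6°), with Δλ' = λ₁ − λ₂ = -16.5°: atan2( sin Δλ' cos φ₁ , cos φ₂ sin φ₁ − sin φ₂ cos φ₁ cos Δλ' ) = 204.5°.
Final bearing = (204.5° + 180°) mod 360° = 24.5°.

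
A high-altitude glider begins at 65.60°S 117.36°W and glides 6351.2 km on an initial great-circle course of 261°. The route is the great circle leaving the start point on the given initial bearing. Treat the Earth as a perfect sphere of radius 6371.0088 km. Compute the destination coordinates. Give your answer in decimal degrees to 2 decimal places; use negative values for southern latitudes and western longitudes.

Central angle δ = d/R = 0.996891 rad.
With φ₁ = -65.60° = -1.144936 rad and θ = 261° = 4.555309 rad:
Applying the spherical law of cosines for sides, sin φ₂ = sin φ₁ cos δ + cos φ₁ sin δ cos θ = -0.548695, so φ₂ = -33.28°.
Then Δλ = atan2(-0.342649, 0.043228) = -1.445299 rad, from sin θ sin δ cos φ₁ over cos δ − sin φ₁ sin φ₂.
λ₂ = -117.36° + -82.81° = -200.17°, normalized to (−180°, 180°] → 159.83°.

latitude -33.28°, longitude 159.83°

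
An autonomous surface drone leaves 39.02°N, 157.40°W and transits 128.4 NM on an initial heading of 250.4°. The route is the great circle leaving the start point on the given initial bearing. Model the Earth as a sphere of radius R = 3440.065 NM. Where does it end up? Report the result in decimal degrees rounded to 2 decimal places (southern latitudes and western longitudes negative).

latitude 38.27°, longitude -159.97°

Central angle δ = d/R = 0.037325 rad.
Start latitude φ₁ = 0.681027 rad; initial bearing θ = 4.370304 rad.
Destination latitude: φ₂ = arcsin( sin φ₁ cos δ + cos φ₁ sin δ cos θ ) = arcsin(0.619428) = 38.27°.
Then Δλ = atan2(-0.027312, 0.609317) = -0.044794 rad, from sin θ sin δ cos φ₁ over cos δ − sin φ₁ sin φ₂.
λ₂ = -157.40° + -2.57° = -159.97°.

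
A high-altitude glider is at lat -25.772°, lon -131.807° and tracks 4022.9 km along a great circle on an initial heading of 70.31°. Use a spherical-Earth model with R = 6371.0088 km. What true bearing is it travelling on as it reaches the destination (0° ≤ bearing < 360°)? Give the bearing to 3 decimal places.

Angular distance δ = d/R = 4022.9 / 6371.0088 = 0.631438 rad.
Converting: φ₁ = -0.449806 rad, θ = 1.227141 rad.
Applying the spherical law of cosines for sides, sin φ₂ = sin φ₁ cos δ + cos φ₁ sin δ cos θ = -0.171845, so φ₂ = -9.895°.
Δλ = atan2( sin θ sin δ cos φ₁ , cos δ − sin φ₁ sin φ₂ ) = atan2(0.500507, 0.732462) = 0.599444 rad = 34.346°.
λ₂ = λ₁ + Δλ = -97.461°.
The forward bearing on arrival equals the back-azimuth from the destination plus 180°.
Back-azimuth from P₂ (-9.895°, -97.461°) to P₁ (-25.772°, -131.807°), with Δλ' = λ₁ − λ₂ = -34.346°: atan2( sin Δλ' cos φ₁ , cos φ₂ sin φ₁ − sin φ₂ cos φ₁ cos Δλ' ) = 239.393°.
Final bearing = (239.393° + 180°) mod 360° = 59.393°.

final bearing 59.393°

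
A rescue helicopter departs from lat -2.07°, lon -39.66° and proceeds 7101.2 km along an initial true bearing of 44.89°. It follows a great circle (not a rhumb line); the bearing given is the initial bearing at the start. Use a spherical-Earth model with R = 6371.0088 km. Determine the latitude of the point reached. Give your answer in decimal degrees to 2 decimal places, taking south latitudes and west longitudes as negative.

latitude 38.29°

δ = 7101.2/6371.0088 = 1.114612 rad (63.8625°).
Converting: φ₁ = -0.036128 rad, θ = 0.783478 rad.
Destination latitude: φ₂ = arcsin( sin φ₁ cos δ + cos φ₁ sin δ cos θ ) = arcsin(0.619688) = 38.29°.
For the longitude increment, Δλ = atan2( sin θ sin δ cos φ₁, cos δ − sin φ₁ sin φ₂ ) = atan2(0.633165, 0.462910) = 53.83°.
Hence λ₂ = -39.66° + 53.83° = 14.17°.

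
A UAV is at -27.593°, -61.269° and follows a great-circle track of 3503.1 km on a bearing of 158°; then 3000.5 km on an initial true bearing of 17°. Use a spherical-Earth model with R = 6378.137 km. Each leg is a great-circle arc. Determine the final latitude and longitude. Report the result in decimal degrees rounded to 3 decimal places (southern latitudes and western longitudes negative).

Apply the spherical direct solution leg by leg, carrying full precision between legs.
Leg 1: from (-27.593°, -61.269°), δ = 3503.1/6378.137 = 0.549236 rad, θ = 158° → φ = -55.491°, λ = -41.076°.
Leg 2: from (-55.491°, -41.076°), δ = 3000.5/6378.137 = 0.470435 rad, θ = 17° → φ = -29.271°, λ = -32.338°.

latitude -29.271°, longitude -32.338°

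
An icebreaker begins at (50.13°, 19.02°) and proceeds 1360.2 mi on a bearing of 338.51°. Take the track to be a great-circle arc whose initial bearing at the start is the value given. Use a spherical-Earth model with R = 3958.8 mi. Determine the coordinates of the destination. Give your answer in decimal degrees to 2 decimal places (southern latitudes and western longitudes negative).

latitude 67.45°, longitude 0.24°

δ = 1360.2/3958.8 = 0.343589 rad (19.6862°).
With φ₁ = 50.13° = 0.874934 rad and θ = 338.51° = 5.908114 rad:
sin φ₂ = sin φ₁ cos δ + cos φ₁ sin δ cos θ = (0.767501)(0.941552) + (0.641048)(0.336868)(0.930482) = 0.923578
φ₂ = asin(0.923578) = 1.177310 rad = 67.45°.
Then Δλ = atan2(-0.079110, 0.232705) = -0.327703 rad, from sin θ sin δ cos φ₁ over cos δ − sin φ₁ sin φ₂.
λ₂ = 19.02° + -18.78° = 0.24°.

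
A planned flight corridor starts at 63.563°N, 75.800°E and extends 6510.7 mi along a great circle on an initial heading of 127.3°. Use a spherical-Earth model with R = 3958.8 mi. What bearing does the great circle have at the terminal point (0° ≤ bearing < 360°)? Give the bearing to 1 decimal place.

final bearing 157.9°

δ = 6510.7/3958.8 = 1.644615 rad (94.2295°).
With φ₁ = 63.563° = 1.109384 rad and θ = 127.3° = 2.221804 rad:
Destination latitude: φ₂ = arcsin( sin φ₁ cos δ + cos φ₁ sin δ cos θ ) = arcsin(-0.335098) = -19.579°.
Δλ = atan2( sin θ sin δ cos φ₁ , cos δ − sin φ₁ sin φ₂ ) = atan2(0.353191, 0.226304) = 1.000958 rad = 57.351°.
Hence λ₂ = 75.800° + 57.351° = 133.151°.
The forward bearing on arrival equals the back-azimuth from the destination plus 180°.
Back-azimuth from P₂ (-19.6°, 133.2°) to P₁ (63.6°, 75.8°), with Δλ' = λ₁ − λ₂ = -57.4°: atan2( sin Δλ' cos φ₁ , cos φ₂ sin φ₁ − sin φ₂ cos φ₁ cos Δλ' ) = 337.9°.
Final bearing = (337.9° + 180°) mod 360° = 157.9°.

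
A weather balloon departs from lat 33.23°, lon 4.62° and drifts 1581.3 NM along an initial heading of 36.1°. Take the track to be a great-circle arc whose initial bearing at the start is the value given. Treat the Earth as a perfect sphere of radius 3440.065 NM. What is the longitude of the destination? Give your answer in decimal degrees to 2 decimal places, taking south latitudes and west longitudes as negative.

longitude 29.91°

The arc subtends δ = 1581.3/3440.065 = 0.459672 rad at the centre.
Start latitude φ₁ = 0.579973 rad; initial bearing θ = 0.630064 rad.
sin φ₂ = sin φ₁ cos δ + cos φ₁ sin δ cos θ = (0.548001)(0.896198) + (0.836477)(0.443654)(0.807990) = 0.790968
φ₂ = asin(0.790968) = 0.912389 rad = 52.28°.
Then Δλ = atan2(0.218655, 0.462747) = 0.441418 rad, from sin θ sin δ cos φ₁ over cos δ − sin φ₁ sin φ₂.
λ₂ = λ₁ + Δλ = 29.91°.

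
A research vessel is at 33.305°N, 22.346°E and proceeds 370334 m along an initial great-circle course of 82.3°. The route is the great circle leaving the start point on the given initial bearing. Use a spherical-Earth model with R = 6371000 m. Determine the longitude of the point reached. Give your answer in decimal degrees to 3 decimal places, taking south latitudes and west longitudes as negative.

Angular distance δ = d/R = 370334 / 6371000 = 0.058128 rad.
Start latitude φ₁ = 0.581282 rad; initial bearing θ = 1.436406 rad.
Applying the spherical law of cosines for sides, sin φ₂ = sin φ₁ cos δ + cos φ₁ sin δ cos θ = 0.554674, so φ₂ = 33.688°.
Δλ = atan2( sin θ sin δ cos φ₁ , cos δ − sin φ₁ sin φ₂ ) = atan2(0.048116, 0.693742) = 0.069246 rad = 3.968°.
λ₂ = 22.346° + 3.968° = 26.314°.

longitude 26.314°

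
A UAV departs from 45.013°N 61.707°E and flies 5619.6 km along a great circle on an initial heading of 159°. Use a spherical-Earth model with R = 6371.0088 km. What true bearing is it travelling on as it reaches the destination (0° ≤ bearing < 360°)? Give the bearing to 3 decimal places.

The arc subtends δ = 5619.6/6371.0088 = 0.882058 rad at the centre.
With φ₁ = 45.013° = 0.785625 rad and θ = 159° = 2.775074 rad:
sin φ₂ = sin φ₁ cos δ + cos φ₁ sin δ cos θ = (0.707267)(0.635564) + (0.706946)(0.772049)(-0.933580) = -0.060032
φ₂ = asin(-0.060032) = -0.060068 rad = -3.442°.
For the longitude increment, Δλ = atan2( sin θ sin δ cos φ₁, cos δ − sin φ₁ sin φ₂ ) = atan2(0.195596, 0.678022) = 16.092°.
λ₂ = λ₁ + Δλ = 77.799°.
The forward bearing on arrival equals the back-azimuth from the destination plus 180°.
Back-azimuth from P₂ (-3.442°, 77.799°) to P₁ (45.013°, 61.707°), with Δλ' = λ₁ − λ₂ = -16.092°: atan2( sin Δλ' cos φ₁ , cos φ₂ sin φ₁ − sin φ₂ cos φ₁ cos Δλ' ) = 345.297°.
Final bearing = (345.297° + 180°) mod 360° = 165.297°.

final bearing 165.297°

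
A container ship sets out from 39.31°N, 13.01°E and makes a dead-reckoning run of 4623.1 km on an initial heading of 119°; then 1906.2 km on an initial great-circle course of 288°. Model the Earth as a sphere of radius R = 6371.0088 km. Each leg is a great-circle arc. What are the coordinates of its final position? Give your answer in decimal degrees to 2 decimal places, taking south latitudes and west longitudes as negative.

latitude 17.68°, longitude 32.46°

Apply the spherical direct solution leg by leg, carrying full precision between legs.
Leg 1: from (39.31°, 13.01°), δ = 4623.1/6371.0088 = 0.725646 rad, θ = 119° → φ = 13.00°, λ = 49.57°.
Leg 2: from (13.00°, 49.57°), δ = 1906.2/6371.0088 = 0.299199 rad, θ = 288° → φ = 17.68°, λ = 32.46°.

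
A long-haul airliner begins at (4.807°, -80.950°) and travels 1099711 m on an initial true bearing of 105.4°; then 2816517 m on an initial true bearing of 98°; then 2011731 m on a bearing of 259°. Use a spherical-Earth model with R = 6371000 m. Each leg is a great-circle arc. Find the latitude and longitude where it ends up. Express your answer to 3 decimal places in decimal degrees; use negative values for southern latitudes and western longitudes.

Apply the spherical direct solution leg by leg, carrying full precision between legs.
Leg 1: from (4.807°, -80.950°), δ = 1099711/6371000 = 0.172612 rad, θ = 105.4° → φ = 2.126°, λ = -71.412°.
Leg 2: from (2.126°, -71.412°), δ = 2816517/6371000 = 0.442084 rad, θ = 98° → φ = -1.488°, λ = -46.337°.
Leg 3: from (-1.488°, -46.337°), δ = 2011731/6371000 = 0.315764 rad, θ = 259° → φ = -4.814°, λ = -64.150°.

latitude -4.814°, longitude -64.150°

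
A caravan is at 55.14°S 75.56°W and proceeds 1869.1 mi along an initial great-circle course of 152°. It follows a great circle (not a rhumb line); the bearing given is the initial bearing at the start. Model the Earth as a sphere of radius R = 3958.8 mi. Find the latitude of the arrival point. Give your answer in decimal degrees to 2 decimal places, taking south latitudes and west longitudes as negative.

latitude -73.80°

The arc subtends δ = 1869.1/3958.8 = 0.472138 rad at the centre.
Converting: φ₁ = -0.962375 rad, θ = 2.652900 rad.
sin φ₂ = sin φ₁ cos δ + cos φ₁ sin δ cos θ = (-0.820551)(0.890598) + (0.571573)(0.454791)(-0.882948) = -0.960300
φ₂ = asin(-0.960300) = -1.288077 rad = -73.80°.
For the longitude increment, Δλ = atan2( sin θ sin δ cos φ₁, cos δ − sin φ₁ sin φ₂ ) = atan2(0.122038, 0.102622) = 49.94°.
λ₂ = -75.56° + 49.94° = -25.62°.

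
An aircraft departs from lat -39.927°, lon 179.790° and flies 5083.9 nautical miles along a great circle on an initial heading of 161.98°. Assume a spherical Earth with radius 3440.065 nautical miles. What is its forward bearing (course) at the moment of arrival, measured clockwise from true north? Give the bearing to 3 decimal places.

Angular distance δ = d/R = 5083.9 / 3440.065 = 1.477850 rad.
With φ₁ = -39.927° = -0.696858 rad and θ = 161.98° = 2.827084 rad:
Destination latitude: φ₂ = arcsin( sin φ₁ cos δ + cos φ₁ sin δ cos θ ) = arcsin(-0.785668) = -51.782°.
Δλ = atan2( sin θ sin δ cos φ₁ , cos δ − sin φ₁ sin φ₂ ) = atan2(0.236204, -0.411438) = 2.620439 rad = 150.140°.
λ₂ = 179.790° + 150.140° = 329.930°, normalized to (−180°, 180°] → -30.070°.
The forward bearing on arrival equals the back-azimuth from the destination plus 180°.
Back-azimuth from P₂ (-51.782°, -30.070°) to P₁ (-39.927°, 179.790°), with Δλ' = λ₁ − λ₂ = 209.860°: atan2( sin Δλ' cos φ₁ , cos φ₂ sin φ₁ − sin φ₂ cos φ₁ cos Δλ' ) = 202.548°.
Final bearing = (202.548° + 180°) mod 360° = 22.548°.

final bearing 22.548°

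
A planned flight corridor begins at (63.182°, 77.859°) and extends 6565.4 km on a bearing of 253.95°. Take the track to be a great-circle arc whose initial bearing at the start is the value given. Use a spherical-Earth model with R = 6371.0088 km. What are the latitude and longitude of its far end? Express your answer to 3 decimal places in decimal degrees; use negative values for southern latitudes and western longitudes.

latitude 20.615°, longitude 16.154°

Angular distance δ = d/R = 6565.4 / 6371.0088 = 1.030512 rad.
Converting: φ₁ = 1.102734 rad, θ = 4.432264 rad.
Destination latitude: φ₂ = arcsin( sin φ₁ cos δ + cos φ₁ sin δ cos θ ) = arcsin(0.352088) = 20.615°.
For the longitude increment, Δλ = atan2( sin θ sin δ cos φ₁, cos δ − sin φ₁ sin φ₂ ) = atan2(-0.371815, 0.200161) = -61.705°.
λ₂ = 77.859° + -61.705° = 16.154°.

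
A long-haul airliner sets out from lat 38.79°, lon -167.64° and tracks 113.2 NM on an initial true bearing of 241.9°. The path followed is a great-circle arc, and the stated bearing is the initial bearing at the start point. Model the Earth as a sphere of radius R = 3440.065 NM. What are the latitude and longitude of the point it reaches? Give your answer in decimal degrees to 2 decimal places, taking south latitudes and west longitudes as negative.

Central angle δ = d/R = 0.032906 rad.
Start latitude φ₁ = 0.677013 rad; initial bearing θ = 4.221951 rad.
Destination latitude: φ₂ = arcsin( sin φ₁ cos δ + cos φ₁ sin δ cos θ ) = arcsin(0.614050) = 37.88°.
Δλ = atan2( sin θ sin δ cos φ₁ , cos δ − sin φ₁ sin φ₂ ) = atan2(-0.022621, 0.614776) = -0.036780 rad = -2.11°.
Hence λ₂ = -167.64° + -2.11° = -169.75°.

latitude 37.88°, longitude -169.75°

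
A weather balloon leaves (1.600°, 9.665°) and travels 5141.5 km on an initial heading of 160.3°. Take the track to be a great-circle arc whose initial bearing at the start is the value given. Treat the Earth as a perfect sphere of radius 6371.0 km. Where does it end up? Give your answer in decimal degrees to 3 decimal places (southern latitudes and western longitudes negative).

The arc subtends δ = 5141.5/6371 = 0.807016 rad at the centre.
With φ₁ = 1.600° = 0.027925 rad and θ = 160.3° = 2.797763 rad:
Applying the spherical law of cosines for sides, sin φ₂ = sin φ₁ cos δ + cos φ₁ sin δ cos θ = -0.660378, so φ₂ = -41.329°.
Δλ = atan2( sin θ sin δ cos φ₁ , cos δ − sin φ₁ sin φ₂ ) = atan2(0.243364, 0.710095) = 0.330175 rad = 18.918°.
Hence λ₂ = 9.665° + 18.918° = 28.583°.

latitude -41.329°, longitude 28.583°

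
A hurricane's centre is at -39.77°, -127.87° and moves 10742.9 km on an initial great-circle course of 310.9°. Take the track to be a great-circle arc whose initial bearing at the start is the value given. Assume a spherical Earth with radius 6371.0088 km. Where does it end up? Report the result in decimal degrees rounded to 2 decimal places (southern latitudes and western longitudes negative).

latitude 35.00°, longitude 165.70°

Angular distance δ = d/R = 10742.9 / 6371.0088 = 1.686216 rad.
With φ₁ = -39.77° = -0.694117 rad and θ = 310.9° = 5.426229 rad:
Destination latitude: φ₂ = arcsin( sin φ₁ cos δ + cos φ₁ sin δ cos θ ) = arcsin(0.573569) = 35.00°.
Then Δλ = atan2(-0.577098, 0.251752) = -1.159445 rad, from sin θ sin δ cos φ₁ over cos δ − sin φ₁ sin φ₂.
λ₂ = -127.87° + -66.43° = -194.30°, normalized to (−180°, 180°] → 165.70°.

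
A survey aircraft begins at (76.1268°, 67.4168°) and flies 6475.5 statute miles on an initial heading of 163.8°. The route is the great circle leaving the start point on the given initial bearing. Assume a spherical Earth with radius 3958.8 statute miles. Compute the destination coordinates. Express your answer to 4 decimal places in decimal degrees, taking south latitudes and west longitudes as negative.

Angular distance δ = d/R = 6475.5 / 3958.8 = 1.635723 rad.
Start latitude φ₁ = 1.328663 rad; initial bearing θ = 2.858849 rad.
Applying the spherical law of cosines for sides, sin φ₂ = sin φ₁ cos δ + cos φ₁ sin δ cos θ = -0.292757, so φ₂ = -17.0231°.
Then Δλ = atan2(0.066754, 0.219336) = 0.295439 rad, from sin θ sin δ cos φ₁ over cos δ − sin φ₁ sin φ₂.
Hence λ₂ = 67.4168° + 16.9274° = 84.3442°.

latitude -17.0231°, longitude 84.3442°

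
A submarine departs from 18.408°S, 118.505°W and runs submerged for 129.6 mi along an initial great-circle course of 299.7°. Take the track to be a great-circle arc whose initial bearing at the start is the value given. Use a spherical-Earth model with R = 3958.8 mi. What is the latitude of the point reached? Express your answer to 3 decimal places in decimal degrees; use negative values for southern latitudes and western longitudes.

latitude -17.471°

The arc subtends δ = 129.6/3958.8 = 0.032737 rad at the centre.
With φ₁ = -18.408° = -0.321280 rad and θ = 299.7° = 5.230752 rad:
sin φ₂ = sin φ₁ cos δ + cos φ₁ sin δ cos θ = (-0.315782)(0.999464) + (0.948832)(0.032731)(0.495459) = -0.300225
φ₂ = asin(-0.300225) = -0.304929 rad = -17.471°.
For the longitude increment, Δλ = atan2( sin θ sin δ cos φ₁, cos δ − sin φ₁ sin φ₂ ) = atan2(-0.026977, 0.904659) = -1.708°.
λ₂ = λ₁ + Δλ = -120.213°.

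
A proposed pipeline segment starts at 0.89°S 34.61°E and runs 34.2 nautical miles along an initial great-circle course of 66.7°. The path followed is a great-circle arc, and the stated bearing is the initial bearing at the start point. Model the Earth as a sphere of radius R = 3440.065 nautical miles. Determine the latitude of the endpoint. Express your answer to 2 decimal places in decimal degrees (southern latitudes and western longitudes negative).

Central angle δ = d/R = 0.009942 rad.
Start latitude φ₁ = -0.015533 rad; initial bearing θ = 1.164135 rad.
Applying the spherical law of cosines for sides, sin φ₂ = sin φ₁ cos δ + cos φ₁ sin δ cos θ = -0.011600, so φ₂ = -0.66°.
Δλ = atan2( sin θ sin δ cos φ₁ , cos δ − sin φ₁ sin φ₂ ) = atan2(0.009130, 0.999770) = 0.009131 rad = 0.52°.
Hence λ₂ = 34.61° + 0.52° = 35.13°.

latitude -0.66°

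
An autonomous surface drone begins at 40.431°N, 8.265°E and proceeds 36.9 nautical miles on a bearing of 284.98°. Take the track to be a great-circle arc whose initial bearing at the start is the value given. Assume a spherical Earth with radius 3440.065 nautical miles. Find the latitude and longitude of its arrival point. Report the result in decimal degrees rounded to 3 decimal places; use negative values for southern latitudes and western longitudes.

The arc subtends δ = 36.9/3440.065 = 0.010727 rad at the centre.
Converting: φ₁ = 0.705654 rad, θ = 4.973839 rad.
sin φ₂ = sin φ₁ cos δ + cos φ₁ sin δ cos θ = (0.648532)(0.999942) + (0.761188)(0.010726)(0.258482) = 0.650605
φ₂ = asin(0.650605) = 0.708381 rad = 40.587°.
Then Δλ = atan2(-0.007887, 0.578004) = -0.013645 rad, from sin θ sin δ cos φ₁ over cos δ − sin φ₁ sin φ₂.
Hence λ₂ = 8.265° + -0.782° = 7.483°.

latitude 40.587°, longitude 7.483°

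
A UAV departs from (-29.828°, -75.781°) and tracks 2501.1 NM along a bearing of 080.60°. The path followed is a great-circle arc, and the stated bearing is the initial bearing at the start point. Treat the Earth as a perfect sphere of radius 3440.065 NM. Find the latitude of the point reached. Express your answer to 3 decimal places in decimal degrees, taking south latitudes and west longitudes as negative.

The arc subtends δ = 2501.1/3440.065 = 0.727050 rad at the centre.
With φ₁ = -29.828° = -0.520597 rad and θ = 80.6° = 1.406735 rad:
Applying the spherical law of cosines for sides, sin φ₂ = sin φ₁ cos δ + cos φ₁ sin δ cos θ = -0.277449, so φ₂ = -16.108°.
Δλ = atan2( sin θ sin δ cos φ₁ , cos δ − sin φ₁ sin φ₂ ) = atan2(0.568872, 0.609136) = 0.751232 rad = 43.042°.
λ₂ = -75.781° + 43.042° = -32.739°.

latitude -16.108°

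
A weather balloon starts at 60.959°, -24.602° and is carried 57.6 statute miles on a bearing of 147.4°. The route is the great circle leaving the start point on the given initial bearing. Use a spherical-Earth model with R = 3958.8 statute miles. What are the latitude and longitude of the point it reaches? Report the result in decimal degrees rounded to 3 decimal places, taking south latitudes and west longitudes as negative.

Angular distance δ = d/R = 57.6 / 3958.8 = 0.014550 rad.
Converting: φ₁ = 1.063935 rad, θ = 2.572615 rad.
Applying the spherical law of cosines for sides, sin φ₂ = sin φ₁ cos δ + cos φ₁ sin δ cos θ = 0.868230, so φ₂ = 60.254°.
Then Δλ = atan2(0.003805, 0.240825) = 0.015799 rad, from sin θ sin δ cos φ₁ over cos δ − sin φ₁ sin φ₂.
λ₂ = -24.602° + 0.905° = -23.697°.

latitude 60.254°, longitude -23.697°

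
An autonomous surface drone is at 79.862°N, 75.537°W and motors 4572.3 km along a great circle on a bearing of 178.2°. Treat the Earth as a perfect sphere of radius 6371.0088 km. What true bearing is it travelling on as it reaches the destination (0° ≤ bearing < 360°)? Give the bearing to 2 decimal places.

final bearing 179.59°

Central angle δ = d/R = 0.717673 rad.
Converting: φ₁ = 1.393855 rad, θ = 3.110177 rad.
sin φ₂ = sin φ₁ cos δ + cos φ₁ sin δ cos θ = (0.984387)(0.753338) + (0.176020)(0.657633)(-0.999507) = 0.625877
φ₂ = asin(0.625877) = 0.676255 rad = 38.747°.
For the longitude increment, Δλ = atan2( sin θ sin δ cos φ₁, cos δ − sin φ₁ sin φ₂ ) = atan2(0.003636, 0.137233) = 1.518°.
λ₂ = λ₁ + Δλ = -74.019°.
The forward bearing on arrival equals the back-azimuth from the destination plus 180°.
Back-azimuth from P₂ (38.75°, -74.02°) to P₁ (79.86°, -75.54°), with Δλ' = λ₁ − λ₂ = -1.52°: atan2( sin Δλ' cos φ₁ , cos φ₂ sin φ₁ − sin φ₂ cos φ₁ cos Δλ' ) = 359.59°.
Final bearing = (359.59° + 180°) mod 360° = 179.59°.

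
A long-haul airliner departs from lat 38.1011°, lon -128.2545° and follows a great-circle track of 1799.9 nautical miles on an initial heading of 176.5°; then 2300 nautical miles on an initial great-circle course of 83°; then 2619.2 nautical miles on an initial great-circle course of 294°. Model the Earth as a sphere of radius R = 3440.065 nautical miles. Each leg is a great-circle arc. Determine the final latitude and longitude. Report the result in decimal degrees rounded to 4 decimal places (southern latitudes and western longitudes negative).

Apply the spherical direct solution leg by leg, carrying full precision between legs.
Leg 1: from (38.1011°, -128.2545°), δ = 1799.9/3440.065 = 0.523217 rad, θ = 176.5° → φ = 8.1654°, λ = -126.4886°.
Leg 2: from (8.1654°, -126.4886°), δ = 2300/3440.065 = 0.668592 rad, θ = 83° → φ = 10.7329°, λ = -87.7171°.
Leg 3: from (10.7329°, -87.7171°), δ = 2619.2/3440.065 = 0.761381 rad, θ = 294° → φ = 24.2373°, λ = -131.4424°.

latitude 24.2373°, longitude -131.4424°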